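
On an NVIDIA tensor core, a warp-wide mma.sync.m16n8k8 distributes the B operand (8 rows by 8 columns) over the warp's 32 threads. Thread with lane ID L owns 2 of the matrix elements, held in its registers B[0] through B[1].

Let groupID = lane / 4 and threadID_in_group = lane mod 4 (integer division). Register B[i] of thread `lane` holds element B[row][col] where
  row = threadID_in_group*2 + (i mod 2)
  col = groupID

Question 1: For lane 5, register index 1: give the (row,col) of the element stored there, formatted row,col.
L=5->gid=5>>2=1, tid=5&3=1
[1]->row 1·2+1=3  col gid=1

3,1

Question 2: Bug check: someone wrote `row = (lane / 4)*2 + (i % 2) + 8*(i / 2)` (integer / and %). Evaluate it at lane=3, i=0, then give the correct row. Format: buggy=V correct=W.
`(lane / 4)*2 + (i % 2) + 8*(i / 2)`[3,0]→0
L=3→G=3>>2=0, T=3&3=3
[0]→row 3·2+0=6  col G=0
row: 0 vs 6

buggy=0 correct=6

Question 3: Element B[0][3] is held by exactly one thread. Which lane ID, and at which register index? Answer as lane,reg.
c: 3->gid=3  r: 0->tid=0,i&1=0
L=3*4+0=12  i=0=0

12,0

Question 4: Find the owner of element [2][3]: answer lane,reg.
c=3->g=3  r=2->t=1,b0=0
L=3*4+1=13  i=0=0

13,0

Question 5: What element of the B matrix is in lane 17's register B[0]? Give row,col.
lane 17: g=4 (17/4), t=1 (17%4)
i=0: r=1*2+0=2, c=g=4

2,4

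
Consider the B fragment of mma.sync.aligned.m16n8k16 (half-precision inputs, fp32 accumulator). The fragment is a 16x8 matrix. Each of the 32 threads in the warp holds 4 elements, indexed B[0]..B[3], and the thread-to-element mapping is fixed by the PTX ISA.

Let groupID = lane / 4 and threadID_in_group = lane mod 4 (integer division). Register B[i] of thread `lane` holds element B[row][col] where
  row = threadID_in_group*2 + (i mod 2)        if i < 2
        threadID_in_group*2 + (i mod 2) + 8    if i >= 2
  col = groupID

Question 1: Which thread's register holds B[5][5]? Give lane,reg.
c: 5->gid=5  r: 5->r8=0,tid=2,i&1=1
L=5*4+2=22  i=0*2+1=1

22,1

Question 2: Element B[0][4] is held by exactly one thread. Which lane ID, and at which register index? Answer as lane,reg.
16,0

c=4→G=4  r=0→rhi=0,T=0,p=0
L=4*4+0=16  i=0*2+0=0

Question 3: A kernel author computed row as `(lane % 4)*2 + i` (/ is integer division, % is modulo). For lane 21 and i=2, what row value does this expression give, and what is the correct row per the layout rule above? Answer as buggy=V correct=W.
`(lane % 4)*2 + i`[21,2]⇒4
21: gr=5,th=1
[2] (1*2+0+8,5) = (10,5)
row: 4 vs 10

buggy=4 correct=10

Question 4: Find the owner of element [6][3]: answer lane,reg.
15,0

c=3⇒gr=3  r=6⇒Rb=0,th=3,odd=0
L=3*4+3=15  i=0*2+0=0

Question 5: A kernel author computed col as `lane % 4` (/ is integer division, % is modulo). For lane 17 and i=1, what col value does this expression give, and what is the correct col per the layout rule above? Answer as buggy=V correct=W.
`lane % 4`[17,1]⇒1
17: gr=4,th=1
[1] (1*2+1+0,4) = (3,4)
col: 1 vs 4

buggy=1 correct=4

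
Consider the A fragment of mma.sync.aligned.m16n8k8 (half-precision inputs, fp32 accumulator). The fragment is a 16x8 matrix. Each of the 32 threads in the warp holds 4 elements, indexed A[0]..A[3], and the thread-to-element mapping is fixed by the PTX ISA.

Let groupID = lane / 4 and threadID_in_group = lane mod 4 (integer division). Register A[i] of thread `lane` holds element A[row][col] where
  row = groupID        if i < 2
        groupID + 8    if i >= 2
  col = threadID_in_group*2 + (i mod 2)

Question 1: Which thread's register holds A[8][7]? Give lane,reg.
3,3

r=8->g=0,rb=1  c=7->t=3,b0=1
L=0*4+3=3  i=1*2+1=3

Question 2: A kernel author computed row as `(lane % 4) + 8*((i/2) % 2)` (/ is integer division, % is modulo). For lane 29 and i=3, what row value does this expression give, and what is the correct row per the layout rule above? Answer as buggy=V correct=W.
`(lane % 4) + 8*((i/2) % 2)`[29,3]=>9
lane 29: grp=7 (29/4), tig=1 (29%4)
i=3: r=7+8=15, c=1*2+1=3
row: 9 vs 15

buggy=9 correct=15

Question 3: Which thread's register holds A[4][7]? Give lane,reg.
r=4->g=4,rb=0  c=7->t=3,b0=1
L=4*4+3=19  i=0*2+1=1

19,1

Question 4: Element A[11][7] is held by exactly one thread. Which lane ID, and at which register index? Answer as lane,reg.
15,3

r: 11->gid=3,r8=1  c: 7->tid=3,i&1=1
L=3*4+3=15  i=1*2+1=3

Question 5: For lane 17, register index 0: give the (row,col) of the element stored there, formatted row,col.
4,2

17: gid=4,tid=1
[0] (4+0,1*2+0) = (4,2)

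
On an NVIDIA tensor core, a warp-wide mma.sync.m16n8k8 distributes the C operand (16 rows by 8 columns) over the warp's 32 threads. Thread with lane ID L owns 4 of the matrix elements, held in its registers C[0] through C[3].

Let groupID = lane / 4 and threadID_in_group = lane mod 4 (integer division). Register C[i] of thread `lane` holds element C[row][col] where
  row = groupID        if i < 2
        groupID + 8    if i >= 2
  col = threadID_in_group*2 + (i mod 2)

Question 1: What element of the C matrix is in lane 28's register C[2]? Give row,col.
28: g=7,t=0
[2] (7+8,0*2+0) = (15,0)

15,0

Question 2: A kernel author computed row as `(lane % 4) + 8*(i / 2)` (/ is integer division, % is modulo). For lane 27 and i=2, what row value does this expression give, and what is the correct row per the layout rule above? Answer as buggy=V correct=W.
buggy=11 correct=14

`(lane % 4) + 8*(i / 2)`[27,2]⇒11
lane 27: gr=6 (27/4), th=3 (27%4)
i=2: r=6+8=14, c=3*2+0=6
row: 11 vs 14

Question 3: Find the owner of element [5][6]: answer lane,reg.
r=5⇒gr=5,Rb=0  c=6⇒th=3,odd=0
L=5*4+3=23  i=0*2+0=0

23,0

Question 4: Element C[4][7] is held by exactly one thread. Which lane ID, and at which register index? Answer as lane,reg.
r:4=>grp=4,rB=0  c:7=>tig=3,lo=1
L=4*4+3=19  i=0*2+1=1

19,1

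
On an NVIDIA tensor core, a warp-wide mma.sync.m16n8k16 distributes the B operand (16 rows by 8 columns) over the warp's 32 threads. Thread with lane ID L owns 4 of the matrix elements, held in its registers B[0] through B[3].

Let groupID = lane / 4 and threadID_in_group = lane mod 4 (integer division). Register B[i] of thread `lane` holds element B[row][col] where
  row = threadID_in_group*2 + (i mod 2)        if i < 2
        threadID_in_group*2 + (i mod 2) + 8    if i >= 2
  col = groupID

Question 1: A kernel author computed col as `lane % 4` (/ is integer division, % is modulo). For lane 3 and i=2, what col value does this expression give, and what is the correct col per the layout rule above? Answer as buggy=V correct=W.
buggy=3 correct=0

`lane % 4`[3,2]->3
lane 3->3/4=0, 3 mod 4=3
i=2  r:2·3+0+8->14  c:0
col: 3 vs 0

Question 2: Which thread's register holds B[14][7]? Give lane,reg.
31,2

c:7=>grp=7  r:14=>rB=1,tig=3,lo=0
L=7*4+3=31  i=1*2+0=2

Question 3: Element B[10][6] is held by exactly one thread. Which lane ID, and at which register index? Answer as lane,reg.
25,2

c=6→G=6  r=10→rhi=1,T=1,p=0
L=6*4+1=25  i=1*2+0=2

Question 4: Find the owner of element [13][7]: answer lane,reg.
30,3

c: 7->gid=7  r: 13->r8=1,tid=2,i&1=1
L=7*4+2=30  i=1*2+1=3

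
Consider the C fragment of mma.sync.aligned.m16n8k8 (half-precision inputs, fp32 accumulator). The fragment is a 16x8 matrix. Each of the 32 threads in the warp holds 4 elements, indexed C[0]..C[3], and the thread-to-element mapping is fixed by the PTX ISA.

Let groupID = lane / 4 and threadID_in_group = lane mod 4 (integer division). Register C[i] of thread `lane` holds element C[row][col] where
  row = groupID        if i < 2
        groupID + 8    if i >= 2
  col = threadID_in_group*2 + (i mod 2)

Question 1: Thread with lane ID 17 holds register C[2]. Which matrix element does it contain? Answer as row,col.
17: g=4,t=1
[2] (4+8,1*2+0) = (12,2)

12,2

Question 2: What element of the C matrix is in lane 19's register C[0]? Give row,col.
4,6

lane 19->19/4=4, 19 mod 4=3
i=0  r:4+0->4  c:2·3+0->6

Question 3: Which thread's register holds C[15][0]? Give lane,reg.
r: 15->gid=7,r8=1  c: 0->tid=0,i&1=0
L=7*4+0=28  i=1*2+0=2

28,2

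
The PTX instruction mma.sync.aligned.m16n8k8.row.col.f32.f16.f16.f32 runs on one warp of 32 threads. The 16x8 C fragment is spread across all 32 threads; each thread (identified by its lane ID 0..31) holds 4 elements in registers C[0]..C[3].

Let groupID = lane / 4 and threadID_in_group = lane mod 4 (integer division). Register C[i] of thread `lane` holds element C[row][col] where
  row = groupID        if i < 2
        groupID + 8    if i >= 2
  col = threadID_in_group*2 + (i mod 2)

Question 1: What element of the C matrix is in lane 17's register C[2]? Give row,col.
L=17→G=17>>2=4, T=17&3=1
[2]→row 4+8=12  col 1·2+0=2

12,2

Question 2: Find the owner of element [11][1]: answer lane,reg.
12,3

r=11->g=3,rb=1  c=1->t=0,b0=1
L=3*4+0=12  i=1*2+1=3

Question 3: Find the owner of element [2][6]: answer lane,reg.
r=2→G=2,rhi=0  c=6→T=3,p=0
L=2*4+3=11  i=0*2+0=0

11,0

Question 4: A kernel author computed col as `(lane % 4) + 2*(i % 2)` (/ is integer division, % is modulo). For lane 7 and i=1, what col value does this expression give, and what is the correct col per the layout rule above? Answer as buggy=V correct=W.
`(lane % 4) + 2*(i % 2)`[7,1]->5
lane 7: gid=1 (7/4), tid=3 (7%4)
i=1: r=1+0=1, c=3*2+1=7
col: 5 vs 7

buggy=5 correct=7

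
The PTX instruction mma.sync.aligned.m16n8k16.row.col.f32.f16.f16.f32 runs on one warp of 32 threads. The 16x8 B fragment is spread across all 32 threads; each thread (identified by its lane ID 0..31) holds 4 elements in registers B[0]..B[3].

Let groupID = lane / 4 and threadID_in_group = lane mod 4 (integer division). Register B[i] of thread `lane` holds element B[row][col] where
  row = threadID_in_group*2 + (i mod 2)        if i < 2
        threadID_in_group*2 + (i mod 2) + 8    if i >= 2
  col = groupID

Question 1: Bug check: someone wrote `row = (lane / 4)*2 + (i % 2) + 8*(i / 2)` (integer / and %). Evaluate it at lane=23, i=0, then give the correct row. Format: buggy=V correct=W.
`(lane / 4)*2 + (i % 2) + 8*(i / 2)`[23,0]->10
L=23->g=23>>2=5, t=23&3=3
[0]->row 3·2+0+0=6  col g=5
row: 10 vs 6

buggy=10 correct=6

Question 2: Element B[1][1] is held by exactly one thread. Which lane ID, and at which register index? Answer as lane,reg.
c=1→G=1  r=1→rhi=0,T=0,p=1
L=1*4+0=4  i=0*2+1=1

4,1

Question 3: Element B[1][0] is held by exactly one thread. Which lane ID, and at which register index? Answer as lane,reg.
0,1

c:0=>grp=0  r:1=>rB=0,tig=0,lo=1
L=0*4+0=0  i=0*2+1=1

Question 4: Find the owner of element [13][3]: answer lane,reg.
c:3=>grp=3  r:13=>rB=1,tig=2,lo=1
L=3*4+2=14  i=1*2+1=3

14,3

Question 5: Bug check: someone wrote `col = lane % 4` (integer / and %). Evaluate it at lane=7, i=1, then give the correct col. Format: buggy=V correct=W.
`lane % 4`[7,1]⇒3
7: gr=1,th=3
[1] (3*2+1+0,1) = (7,1)
col: 3 vs 1

buggy=3 correct=1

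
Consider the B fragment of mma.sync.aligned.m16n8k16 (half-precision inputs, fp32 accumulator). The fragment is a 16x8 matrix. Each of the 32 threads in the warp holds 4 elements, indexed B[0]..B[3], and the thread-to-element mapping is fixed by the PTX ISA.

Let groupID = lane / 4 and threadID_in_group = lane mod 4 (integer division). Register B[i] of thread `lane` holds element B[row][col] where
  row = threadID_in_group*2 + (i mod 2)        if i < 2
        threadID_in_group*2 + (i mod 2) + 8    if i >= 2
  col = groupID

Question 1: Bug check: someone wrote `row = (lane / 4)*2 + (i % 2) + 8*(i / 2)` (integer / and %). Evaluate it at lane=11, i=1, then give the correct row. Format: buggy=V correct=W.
buggy=5 correct=7

`(lane / 4)*2 + (i % 2) + 8*(i / 2)`[11,1]->5
lane 11->11/4=2, 11 mod 4=3
i=1  r:2·3+1+0->7  c:2
row: 5 vs 7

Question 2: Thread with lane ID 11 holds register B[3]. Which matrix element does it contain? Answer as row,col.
lane 11: grp=2 (11/4), tig=3 (11%4)
i=3: r=3*2+1+8=15, c=grp=2

15,2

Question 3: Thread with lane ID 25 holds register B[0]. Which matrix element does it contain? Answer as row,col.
lane 25: g=6 (25/4), t=1 (25%4)
i=0: r=1*2+0+0=2, c=g=6

2,6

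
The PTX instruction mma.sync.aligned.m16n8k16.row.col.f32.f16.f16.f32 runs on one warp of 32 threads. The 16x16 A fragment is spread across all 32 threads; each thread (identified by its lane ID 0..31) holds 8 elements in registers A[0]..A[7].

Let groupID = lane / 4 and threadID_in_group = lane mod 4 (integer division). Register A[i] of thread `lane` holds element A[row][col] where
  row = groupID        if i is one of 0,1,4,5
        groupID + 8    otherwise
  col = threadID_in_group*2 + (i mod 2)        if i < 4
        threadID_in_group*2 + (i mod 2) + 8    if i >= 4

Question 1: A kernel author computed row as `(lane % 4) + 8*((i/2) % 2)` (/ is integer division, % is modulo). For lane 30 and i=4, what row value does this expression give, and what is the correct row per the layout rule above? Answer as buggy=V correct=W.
`(lane % 4) + 8*((i/2) % 2)`[30,4]->2
30: gid=7,tid=2
[4] (7+0,2*2+0+8) = (7,12)
row: 2 vs 7

buggy=2 correct=7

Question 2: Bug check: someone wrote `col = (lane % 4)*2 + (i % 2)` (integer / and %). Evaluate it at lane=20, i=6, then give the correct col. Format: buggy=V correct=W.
buggy=0 correct=8

`(lane % 4)*2 + (i % 2)`[20,6]->0
lane 20->20/4=5, 20 mod 4=0
i=6  r:5+8->13  c:2·0+0+8->8
col: 0 vs 8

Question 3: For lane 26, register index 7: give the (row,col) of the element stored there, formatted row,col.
14,13

lane 26: grp=6 (26/4), tig=2 (26%4)
i=7: r=6+8=14, c=2*2+1+8=13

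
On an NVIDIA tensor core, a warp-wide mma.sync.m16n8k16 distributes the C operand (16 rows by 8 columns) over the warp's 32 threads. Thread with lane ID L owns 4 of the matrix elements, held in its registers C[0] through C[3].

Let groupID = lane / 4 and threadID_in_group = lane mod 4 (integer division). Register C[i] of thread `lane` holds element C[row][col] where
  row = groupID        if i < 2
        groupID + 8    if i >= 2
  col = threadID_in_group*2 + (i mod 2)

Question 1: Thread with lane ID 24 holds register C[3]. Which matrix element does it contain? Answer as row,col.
lane 24: gid=6 (24/4), tid=0 (24%4)
i=3: r=6+8=14, c=0*2+1=1

14,1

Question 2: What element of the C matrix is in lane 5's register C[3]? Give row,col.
5: g=1,t=1
[3] (1+8,1*2+1) = (9,3)

9,3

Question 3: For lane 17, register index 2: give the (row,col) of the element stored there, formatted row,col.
12,2

17: G=4,T=1
[2] (4+8,1*2+0) = (12,2)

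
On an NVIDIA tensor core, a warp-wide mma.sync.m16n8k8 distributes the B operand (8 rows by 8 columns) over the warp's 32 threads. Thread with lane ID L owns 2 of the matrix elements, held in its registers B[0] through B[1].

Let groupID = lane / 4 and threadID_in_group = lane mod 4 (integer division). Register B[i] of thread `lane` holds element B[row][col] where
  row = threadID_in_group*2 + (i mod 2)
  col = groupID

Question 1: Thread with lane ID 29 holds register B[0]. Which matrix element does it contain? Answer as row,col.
2,7

L=29->g=29>>2=7, t=29&3=1
[0]->row 1·2+0=2  col g=7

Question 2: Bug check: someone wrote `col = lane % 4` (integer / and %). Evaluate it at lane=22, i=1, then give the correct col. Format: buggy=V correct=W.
`lane % 4`[22,1]=>2
22: grp=5,tig=2
[1] (2*2+1,5) = (5,5)
col: 2 vs 5

buggy=2 correct=5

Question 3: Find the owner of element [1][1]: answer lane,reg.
c:1=>grp=1  r:1=>tig=0,lo=1
L=1*4+0=4  i=1=1

4,1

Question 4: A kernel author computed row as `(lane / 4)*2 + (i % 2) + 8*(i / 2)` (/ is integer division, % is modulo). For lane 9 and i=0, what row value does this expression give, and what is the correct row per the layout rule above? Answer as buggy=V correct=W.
buggy=4 correct=2

`(lane / 4)*2 + (i % 2) + 8*(i / 2)`[9,0]→4
9: G=2,T=1
[0] (1*2+0,2) = (2,2)
row: 4 vs 2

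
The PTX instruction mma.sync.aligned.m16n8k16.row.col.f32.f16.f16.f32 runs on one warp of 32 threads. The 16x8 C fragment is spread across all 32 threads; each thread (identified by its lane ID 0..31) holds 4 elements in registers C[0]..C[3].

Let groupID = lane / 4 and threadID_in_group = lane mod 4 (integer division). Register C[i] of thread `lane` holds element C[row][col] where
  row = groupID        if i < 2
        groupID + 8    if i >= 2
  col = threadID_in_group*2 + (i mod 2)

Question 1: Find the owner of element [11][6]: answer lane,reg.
r=11⇒gr=3,Rb=1  c=6⇒th=3,odd=0
L=3*4+3=15  i=1*2+0=2

15,2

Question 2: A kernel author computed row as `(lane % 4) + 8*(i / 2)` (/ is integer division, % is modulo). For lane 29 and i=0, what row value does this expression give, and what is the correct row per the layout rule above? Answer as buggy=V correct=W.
`(lane % 4) + 8*(i / 2)`[29,0]→1
29: G=7,T=1
[0] (7+0,1*2+0) = (7,2)
row: 1 vs 7

buggy=1 correct=7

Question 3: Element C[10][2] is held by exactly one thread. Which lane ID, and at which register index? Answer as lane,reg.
9,2

r: 10->gid=2,r8=1  c: 2->tid=1,i&1=0
L=2*4+1=9  i=1*2+0=2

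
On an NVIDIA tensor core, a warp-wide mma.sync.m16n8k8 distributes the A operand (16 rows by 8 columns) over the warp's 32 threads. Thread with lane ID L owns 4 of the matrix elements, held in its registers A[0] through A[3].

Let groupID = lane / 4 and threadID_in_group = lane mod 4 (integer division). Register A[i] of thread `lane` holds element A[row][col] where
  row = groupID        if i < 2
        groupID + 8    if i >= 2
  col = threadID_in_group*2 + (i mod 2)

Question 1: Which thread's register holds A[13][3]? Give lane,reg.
r=13⇒gr=5,Rb=1  c=3⇒th=1,odd=1
L=5*4+1=21  i=1*2+1=3

21,3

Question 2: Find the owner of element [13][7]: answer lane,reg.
r=13→G=5,rhi=1  c=7→T=3,p=1
L=5*4+3=23  i=1*2+1=3

23,3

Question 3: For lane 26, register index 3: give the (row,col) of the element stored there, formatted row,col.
lane 26: g=6 (26/4), t=2 (26%4)
i=3: r=6+8=14, c=2*2+1=5

14,5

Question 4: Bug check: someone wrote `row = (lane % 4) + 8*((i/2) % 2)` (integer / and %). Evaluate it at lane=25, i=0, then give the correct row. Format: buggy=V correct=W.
buggy=1 correct=6

`(lane % 4) + 8*((i/2) % 2)`[25,0]->1
lane 25->25/4=6, 25 mod 4=1
i=0  r:6+0->6  c:2·1+0->2
row: 1 vs 6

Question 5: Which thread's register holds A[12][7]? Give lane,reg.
19,3

r: 12->gid=4,r8=1  c: 7->tid=3,i&1=1
L=4*4+3=19  i=1*2+1=3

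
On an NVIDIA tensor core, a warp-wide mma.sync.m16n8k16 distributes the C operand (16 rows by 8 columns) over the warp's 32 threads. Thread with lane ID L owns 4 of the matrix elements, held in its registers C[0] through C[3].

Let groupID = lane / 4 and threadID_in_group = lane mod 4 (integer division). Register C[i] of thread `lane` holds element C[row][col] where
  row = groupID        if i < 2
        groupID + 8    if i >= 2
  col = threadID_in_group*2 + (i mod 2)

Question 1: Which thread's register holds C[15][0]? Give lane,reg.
28,2

r:15=>grp=7,rB=1  c:0=>tig=0,lo=0
L=7*4+0=28  i=1*2+0=2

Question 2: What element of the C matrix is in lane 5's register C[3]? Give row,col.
5: gr=1,th=1
[3] (1+8,1*2+1) = (9,3)

9,3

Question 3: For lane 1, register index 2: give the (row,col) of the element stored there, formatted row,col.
1: g=0,t=1
[2] (0+8,1*2+0) = (8,2)

8,2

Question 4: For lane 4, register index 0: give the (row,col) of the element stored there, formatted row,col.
L=4->g=4>>2=1, t=4&3=0
[0]->row 1+0=1  col 0·2+0=0

1,0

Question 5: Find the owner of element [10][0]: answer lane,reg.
r:10=>grp=2,rB=1  c:0=>tig=0,lo=0
L=2*4+0=8  i=1*2+0=2

8,2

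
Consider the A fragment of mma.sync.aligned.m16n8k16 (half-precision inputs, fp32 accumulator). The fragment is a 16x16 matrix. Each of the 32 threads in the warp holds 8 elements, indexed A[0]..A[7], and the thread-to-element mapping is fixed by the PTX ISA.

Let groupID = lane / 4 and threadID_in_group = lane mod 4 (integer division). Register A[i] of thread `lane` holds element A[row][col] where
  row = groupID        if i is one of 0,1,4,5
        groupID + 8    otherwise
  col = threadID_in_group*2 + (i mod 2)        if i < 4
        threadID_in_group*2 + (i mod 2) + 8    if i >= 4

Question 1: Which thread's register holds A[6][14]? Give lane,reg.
r=6⇒gr=6,Rb=0  c=14⇒Cb=1,th=3,odd=0
L=6*4+3=27  i=1*4+0*2+0=4

27,4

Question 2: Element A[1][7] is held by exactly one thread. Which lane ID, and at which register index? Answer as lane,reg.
7,1

r: 1->gid=1,r8=0  c: 7->c8=0,tid=3,i&1=1
L=1*4+3=7  i=0*4+0*2+1=1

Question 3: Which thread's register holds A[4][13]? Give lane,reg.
18,5

r=4→G=4,rhi=0  c=13→chi=1,T=2,p=1
L=4*4+2=18  i=1*4+0*2+1=5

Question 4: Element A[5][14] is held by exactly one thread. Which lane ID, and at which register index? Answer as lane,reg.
23,4

r=5->g=5,rb=0  c=14->cb=1,t=3,b0=0
L=5*4+3=23  i=1*4+0*2+0=4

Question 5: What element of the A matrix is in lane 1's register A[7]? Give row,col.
8,11

L=1->g=1>>2=0, t=1&3=1
[7]->row 0+8=8  col 1·2+1+8=11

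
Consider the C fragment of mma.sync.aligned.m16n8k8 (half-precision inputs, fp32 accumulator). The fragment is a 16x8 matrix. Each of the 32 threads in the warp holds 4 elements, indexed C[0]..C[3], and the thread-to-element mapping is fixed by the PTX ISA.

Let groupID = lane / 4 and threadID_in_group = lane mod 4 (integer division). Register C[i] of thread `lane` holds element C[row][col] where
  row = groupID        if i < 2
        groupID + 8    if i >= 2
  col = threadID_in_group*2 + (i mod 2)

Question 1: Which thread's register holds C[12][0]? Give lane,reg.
r:12=>grp=4,rB=1  c:0=>tig=0,lo=0
L=4*4+0=16  i=1*2+0=2

16,2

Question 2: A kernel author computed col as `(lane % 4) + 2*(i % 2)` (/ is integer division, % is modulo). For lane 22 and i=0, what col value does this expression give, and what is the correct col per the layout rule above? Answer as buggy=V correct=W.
buggy=2 correct=4

`(lane % 4) + 2*(i % 2)`[22,0]=>2
L=22=>grp=22>>2=5, tig=22&3=2
[0]=>row 5+0=5  col 2·2+0=4
col: 2 vs 4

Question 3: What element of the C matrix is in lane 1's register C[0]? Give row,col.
0,2

1: g=0,t=1
[0] (0+0,1*2+0) = (0,2)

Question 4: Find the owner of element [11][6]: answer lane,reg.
r=11⇒gr=3,Rb=1  c=6⇒th=3,odd=0
L=3*4+3=15  i=1*2+0=2

15,2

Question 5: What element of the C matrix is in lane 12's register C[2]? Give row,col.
12: g=3,t=0
[2] (3+8,0*2+0) = (11,0)

11,0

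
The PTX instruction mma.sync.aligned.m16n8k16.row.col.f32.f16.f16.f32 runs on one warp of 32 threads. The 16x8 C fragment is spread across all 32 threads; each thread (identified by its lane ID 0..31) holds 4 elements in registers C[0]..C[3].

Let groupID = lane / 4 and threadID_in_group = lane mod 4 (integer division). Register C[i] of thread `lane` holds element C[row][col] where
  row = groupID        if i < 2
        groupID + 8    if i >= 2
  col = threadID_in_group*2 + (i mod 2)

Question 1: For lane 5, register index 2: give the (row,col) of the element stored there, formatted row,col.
9,2

L=5->g=5>>2=1, t=5&3=1
[2]->row 1+8=9  col 1·2+0=2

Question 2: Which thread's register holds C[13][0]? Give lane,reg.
r:13=>grp=5,rB=1  c:0=>tig=0,lo=0
L=5*4+0=20  i=1*2+0=2

20,2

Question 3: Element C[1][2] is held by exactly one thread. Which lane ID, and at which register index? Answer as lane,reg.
r=1->g=1,rb=0  c=2->t=1,b0=0
L=1*4+1=5  i=0*2+0=0

5,0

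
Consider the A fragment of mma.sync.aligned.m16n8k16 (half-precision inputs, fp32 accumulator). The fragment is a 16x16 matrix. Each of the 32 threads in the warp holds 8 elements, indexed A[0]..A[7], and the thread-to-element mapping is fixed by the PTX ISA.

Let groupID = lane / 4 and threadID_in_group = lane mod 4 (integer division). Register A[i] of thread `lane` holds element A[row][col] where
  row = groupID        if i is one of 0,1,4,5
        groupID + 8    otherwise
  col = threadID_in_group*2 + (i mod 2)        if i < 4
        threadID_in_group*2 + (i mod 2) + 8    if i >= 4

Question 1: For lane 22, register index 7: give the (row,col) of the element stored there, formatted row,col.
13,13

22: G=5,T=2
[7] (5+8,2*2+1+8) = (13,13)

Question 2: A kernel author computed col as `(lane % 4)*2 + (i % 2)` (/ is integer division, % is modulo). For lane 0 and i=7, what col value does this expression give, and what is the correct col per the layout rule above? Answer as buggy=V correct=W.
`(lane % 4)*2 + (i % 2)`[0,7]->1
lane 0: g=0 (0/4), t=0 (0%4)
i=7: r=0+8=8, c=0*2+1+8=9
col: 1 vs 9

buggy=1 correct=9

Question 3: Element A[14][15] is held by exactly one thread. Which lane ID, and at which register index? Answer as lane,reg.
r:14=>grp=6,rB=1  c:15=>cB=1,tig=3,lo=1
L=6*4+3=27  i=1*4+1*2+1=7

27,7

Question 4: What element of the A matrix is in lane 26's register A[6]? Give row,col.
L=26=>grp=26>>2=6, tig=26&3=2
[6]=>row 6+8=14  col 2·2+0+8=12

14,12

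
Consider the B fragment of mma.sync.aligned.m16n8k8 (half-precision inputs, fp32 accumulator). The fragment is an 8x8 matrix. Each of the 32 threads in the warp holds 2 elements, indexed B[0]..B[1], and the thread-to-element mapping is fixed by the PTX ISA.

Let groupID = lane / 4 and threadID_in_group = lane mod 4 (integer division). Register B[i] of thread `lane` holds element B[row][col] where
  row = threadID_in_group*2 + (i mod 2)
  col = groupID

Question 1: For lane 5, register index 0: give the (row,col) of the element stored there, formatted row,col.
2,1

lane 5: gid=1 (5/4), tid=1 (5%4)
i=0: r=1*2+0=2, c=gid=1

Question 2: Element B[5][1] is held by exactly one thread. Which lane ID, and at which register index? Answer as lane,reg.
6,1

c=1→G=1  r=5→T=2,p=1
L=1*4+2=6  i=1=1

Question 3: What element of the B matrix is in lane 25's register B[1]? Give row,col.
L=25→G=25>>2=6, T=25&3=1
[1]→row 1·2+1=3  col G=6

3,6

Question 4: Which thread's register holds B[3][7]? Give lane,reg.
c=7⇒gr=7  r=3⇒th=1,odd=1
L=7*4+1=29  i=1=1

29,1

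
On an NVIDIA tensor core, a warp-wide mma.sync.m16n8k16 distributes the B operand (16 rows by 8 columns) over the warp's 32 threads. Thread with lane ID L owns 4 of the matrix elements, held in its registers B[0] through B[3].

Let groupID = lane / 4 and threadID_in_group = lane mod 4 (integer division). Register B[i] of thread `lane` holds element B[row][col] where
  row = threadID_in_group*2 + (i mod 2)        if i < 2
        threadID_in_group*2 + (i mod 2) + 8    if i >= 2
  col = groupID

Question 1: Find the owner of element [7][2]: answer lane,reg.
11,1

c: 2->gid=2  r: 7->r8=0,tid=3,i&1=1
L=2*4+3=11  i=0*2+1=1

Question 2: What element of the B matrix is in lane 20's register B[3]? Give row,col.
lane 20->20/4=5, 20 mod 4=0
i=3  r:2·0+1+8->9  c:5

9,5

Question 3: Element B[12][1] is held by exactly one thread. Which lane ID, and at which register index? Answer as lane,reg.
6,2

c:1=>grp=1  r:12=>rB=1,tig=2,lo=0
L=1*4+2=6  i=1*2+0=2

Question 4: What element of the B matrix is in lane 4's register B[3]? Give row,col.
9,1

4: G=1,T=0
[3] (0*2+1+8,1) = (9,1)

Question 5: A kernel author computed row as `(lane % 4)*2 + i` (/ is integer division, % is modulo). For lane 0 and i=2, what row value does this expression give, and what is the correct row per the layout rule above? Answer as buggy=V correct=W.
`(lane % 4)*2 + i`[0,2]⇒2
lane 0⇒0/4=0, 0 mod 4=0
i=2  r:2·0+0+8⇒8  c:0
row: 2 vs 8

buggy=2 correct=8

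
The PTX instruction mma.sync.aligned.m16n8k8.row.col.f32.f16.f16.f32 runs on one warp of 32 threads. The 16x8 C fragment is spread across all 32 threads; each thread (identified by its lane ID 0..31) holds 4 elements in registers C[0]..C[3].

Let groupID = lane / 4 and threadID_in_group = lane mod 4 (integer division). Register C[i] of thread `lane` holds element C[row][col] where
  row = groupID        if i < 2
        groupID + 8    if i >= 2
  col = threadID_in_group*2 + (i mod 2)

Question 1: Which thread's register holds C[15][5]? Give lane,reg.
r=15->g=7,rb=1  c=5->t=2,b0=1
L=7*4+2=30  i=1*2+1=3

30,3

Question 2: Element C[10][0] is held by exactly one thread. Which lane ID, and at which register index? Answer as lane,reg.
r:10=>grp=2,rB=1  c:0=>tig=0,lo=0
L=2*4+0=8  i=1*2+0=2

8,2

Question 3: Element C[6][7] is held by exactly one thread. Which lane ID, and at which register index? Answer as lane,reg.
r:6=>grp=6,rB=0  c:7=>tig=3,lo=1
L=6*4+3=27  i=0*2+1=1

27,1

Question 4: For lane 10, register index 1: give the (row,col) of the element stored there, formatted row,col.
L=10→G=10>>2=2, T=10&3=2
[1]→row 2+0=2  col 2·2+1=5

2,5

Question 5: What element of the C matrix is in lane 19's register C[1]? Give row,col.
4,7

19: gid=4,tid=3
[1] (4+0,3*2+1) = (4,7)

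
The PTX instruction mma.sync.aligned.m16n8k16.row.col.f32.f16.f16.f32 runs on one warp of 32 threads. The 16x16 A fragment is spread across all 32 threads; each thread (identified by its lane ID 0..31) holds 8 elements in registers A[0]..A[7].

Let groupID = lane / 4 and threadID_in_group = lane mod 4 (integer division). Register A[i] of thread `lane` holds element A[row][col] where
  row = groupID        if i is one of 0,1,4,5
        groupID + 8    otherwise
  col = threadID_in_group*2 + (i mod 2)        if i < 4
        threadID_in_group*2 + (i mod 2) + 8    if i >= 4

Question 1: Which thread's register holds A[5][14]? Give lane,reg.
r=5→G=5,rhi=0  c=14→chi=1,T=3,p=0
L=5*4+3=23  i=1*4+0*2+0=4

23,4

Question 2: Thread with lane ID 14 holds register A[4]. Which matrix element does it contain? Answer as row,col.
lane 14->14/4=3, 14 mod 4=2
i=4  r:3+0->3  c:2·2+0+8->12

3,12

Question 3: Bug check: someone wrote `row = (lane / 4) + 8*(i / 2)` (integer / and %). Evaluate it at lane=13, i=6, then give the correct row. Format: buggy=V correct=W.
buggy=27 correct=11

`(lane / 4) + 8*(i / 2)`[13,6]→27
lane 13→13/4=3, 13 mod 4=1
i=6  r:3+8→11  c:2·1+0+8→10
row: 27 vs 11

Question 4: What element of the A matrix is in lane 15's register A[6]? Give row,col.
lane 15: gid=3 (15/4), tid=3 (15%4)
i=6: r=3+8=11, c=3*2+0+8=14

11,14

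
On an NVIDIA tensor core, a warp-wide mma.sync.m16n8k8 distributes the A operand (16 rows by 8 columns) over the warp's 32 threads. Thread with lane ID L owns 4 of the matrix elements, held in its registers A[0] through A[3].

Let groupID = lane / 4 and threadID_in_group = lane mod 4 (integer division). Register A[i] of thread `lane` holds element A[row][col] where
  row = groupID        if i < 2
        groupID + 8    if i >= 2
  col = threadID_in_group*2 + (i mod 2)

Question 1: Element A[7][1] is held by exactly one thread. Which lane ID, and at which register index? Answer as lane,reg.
28,1

r=7->g=7,rb=0  c=1->t=0,b0=1
L=7*4+0=28  i=0*2+1=1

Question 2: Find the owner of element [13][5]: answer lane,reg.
r=13->g=5,rb=1  c=5->t=2,b0=1
L=5*4+2=22  i=1*2+1=3

22,3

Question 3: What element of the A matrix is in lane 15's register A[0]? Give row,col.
3,6

15: gid=3,tid=3
[0] (3+0,3*2+0) = (3,6)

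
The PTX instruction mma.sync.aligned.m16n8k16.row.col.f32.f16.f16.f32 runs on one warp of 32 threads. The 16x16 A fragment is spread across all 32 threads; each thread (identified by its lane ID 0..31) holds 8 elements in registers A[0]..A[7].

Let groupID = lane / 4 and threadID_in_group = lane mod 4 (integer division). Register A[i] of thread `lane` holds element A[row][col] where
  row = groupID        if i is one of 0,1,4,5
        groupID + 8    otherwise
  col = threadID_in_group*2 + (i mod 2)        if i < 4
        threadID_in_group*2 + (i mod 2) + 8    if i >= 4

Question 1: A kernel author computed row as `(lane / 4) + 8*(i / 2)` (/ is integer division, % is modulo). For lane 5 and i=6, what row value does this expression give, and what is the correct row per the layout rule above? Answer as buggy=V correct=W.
buggy=25 correct=9

`(lane / 4) + 8*(i / 2)`[5,6]→25
L=5→G=5>>2=1, T=5&3=1
[6]→row 1+8=9  col 1·2+0+8=10
row: 25 vs 9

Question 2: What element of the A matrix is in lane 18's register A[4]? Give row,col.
4,12

lane 18: G=4 (18/4), T=2 (18%4)
i=4: r=4+0=4, c=2*2+0+8=12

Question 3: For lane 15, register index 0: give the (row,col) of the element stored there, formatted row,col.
lane 15: gr=3 (15/4), th=3 (15%4)
i=0: r=3+0=3, c=3*2+0+0=6

3,6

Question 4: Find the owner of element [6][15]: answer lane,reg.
27,5

r=6→G=6,rhi=0  c=15→chi=1,T=3,p=1
L=6*4+3=27  i=1*4+0*2+1=5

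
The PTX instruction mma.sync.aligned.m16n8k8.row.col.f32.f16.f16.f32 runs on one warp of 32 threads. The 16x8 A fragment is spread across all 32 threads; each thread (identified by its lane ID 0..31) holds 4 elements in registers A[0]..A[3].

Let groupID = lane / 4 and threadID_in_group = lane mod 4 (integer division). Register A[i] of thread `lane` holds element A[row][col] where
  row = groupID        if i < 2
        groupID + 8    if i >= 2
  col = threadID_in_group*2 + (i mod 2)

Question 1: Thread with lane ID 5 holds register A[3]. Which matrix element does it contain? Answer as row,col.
L=5->g=5>>2=1, t=5&3=1
[3]->row 1+8=9  col 1·2+1=3

9,3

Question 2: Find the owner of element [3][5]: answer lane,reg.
14,1

r=3→G=3,rhi=0  c=5→T=2,p=1
L=3*4+2=14  i=0*2+1=1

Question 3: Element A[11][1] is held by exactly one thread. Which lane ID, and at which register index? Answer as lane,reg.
r=11→G=3,rhi=1  c=1→T=0,p=1
L=3*4+0=12  i=1*2+1=3

12,3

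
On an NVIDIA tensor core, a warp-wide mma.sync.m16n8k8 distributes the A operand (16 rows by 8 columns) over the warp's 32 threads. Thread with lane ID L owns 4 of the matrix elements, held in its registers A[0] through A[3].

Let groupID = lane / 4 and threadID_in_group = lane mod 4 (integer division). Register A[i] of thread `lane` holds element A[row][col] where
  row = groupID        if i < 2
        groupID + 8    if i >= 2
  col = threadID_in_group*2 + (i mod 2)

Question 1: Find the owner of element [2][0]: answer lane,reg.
r: 2->gid=2,r8=0  c: 0->tid=0,i&1=0
L=2*4+0=8  i=0*2+0=0

8,0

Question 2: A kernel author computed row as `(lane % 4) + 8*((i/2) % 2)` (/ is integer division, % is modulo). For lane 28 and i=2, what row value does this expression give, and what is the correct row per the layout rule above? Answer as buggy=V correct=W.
buggy=8 correct=15

`(lane % 4) + 8*((i/2) % 2)`[28,2]->8
L=28->g=28>>2=7, t=28&3=0
[2]->row 7+8=15  col 0·2+0=0
row: 8 vs 15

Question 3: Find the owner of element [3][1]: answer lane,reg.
r:3=>grp=3,rB=0  c:1=>tig=0,lo=1
L=3*4+0=12  i=0*2+1=1

12,1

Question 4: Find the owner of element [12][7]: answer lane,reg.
19,3

r=12->g=4,rb=1  c=7->t=3,b0=1
L=4*4+3=19  i=1*2+1=3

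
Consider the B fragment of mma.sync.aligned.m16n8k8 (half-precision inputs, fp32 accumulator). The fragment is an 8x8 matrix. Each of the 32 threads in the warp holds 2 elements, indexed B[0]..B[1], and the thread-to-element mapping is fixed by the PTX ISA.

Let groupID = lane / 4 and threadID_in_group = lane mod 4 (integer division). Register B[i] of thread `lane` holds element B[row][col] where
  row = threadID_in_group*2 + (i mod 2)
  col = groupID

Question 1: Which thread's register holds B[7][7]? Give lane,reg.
c=7→G=7  r=7→T=3,p=1
L=7*4+3=31  i=1=1

31,1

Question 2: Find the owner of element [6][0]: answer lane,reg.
c=0->g=0  r=6->t=3,b0=0
L=0*4+3=3  i=0=0

3,0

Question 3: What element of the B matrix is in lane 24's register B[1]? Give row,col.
1,6

lane 24⇒24/4=6, 24 mod 4=0
i=1  r:2·0+1⇒1  c:6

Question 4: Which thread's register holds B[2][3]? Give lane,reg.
c:3=>grp=3  r:2=>tig=1,lo=0
L=3*4+1=13  i=0=0

13,0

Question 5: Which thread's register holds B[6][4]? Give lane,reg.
c: 4->gid=4  r: 6->tid=3,i&1=0
L=4*4+3=19  i=0=0

19,0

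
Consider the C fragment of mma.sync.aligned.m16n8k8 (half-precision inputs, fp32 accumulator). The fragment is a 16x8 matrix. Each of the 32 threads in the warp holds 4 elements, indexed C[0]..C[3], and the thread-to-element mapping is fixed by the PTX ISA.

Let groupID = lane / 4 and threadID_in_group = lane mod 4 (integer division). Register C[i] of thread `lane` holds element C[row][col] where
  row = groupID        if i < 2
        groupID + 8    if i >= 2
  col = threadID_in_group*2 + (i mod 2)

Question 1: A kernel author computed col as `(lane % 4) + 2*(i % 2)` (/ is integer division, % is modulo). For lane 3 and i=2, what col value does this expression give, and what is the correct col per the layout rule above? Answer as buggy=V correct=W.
buggy=3 correct=6

`(lane % 4) + 2*(i % 2)`[3,2]→3
L=3→G=3>>2=0, T=3&3=3
[2]→row 0+8=8  col 3·2+0=6
col: 3 vs 6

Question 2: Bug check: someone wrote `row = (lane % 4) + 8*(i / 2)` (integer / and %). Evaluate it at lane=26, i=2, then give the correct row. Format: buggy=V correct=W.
`(lane % 4) + 8*(i / 2)`[26,2]⇒10
L=26⇒gr=26>>2=6, th=26&3=2
[2]⇒row 6+8=14  col 2·2+0=4
row: 10 vs 14

buggy=10 correct=14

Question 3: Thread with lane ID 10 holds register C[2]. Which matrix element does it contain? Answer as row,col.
10,4

10: grp=2,tig=2
[2] (2+8,2*2+0) = (10,4)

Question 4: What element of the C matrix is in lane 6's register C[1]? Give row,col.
L=6->g=6>>2=1, t=6&3=2
[1]->row 1+0=1  col 2·2+1=5

1,5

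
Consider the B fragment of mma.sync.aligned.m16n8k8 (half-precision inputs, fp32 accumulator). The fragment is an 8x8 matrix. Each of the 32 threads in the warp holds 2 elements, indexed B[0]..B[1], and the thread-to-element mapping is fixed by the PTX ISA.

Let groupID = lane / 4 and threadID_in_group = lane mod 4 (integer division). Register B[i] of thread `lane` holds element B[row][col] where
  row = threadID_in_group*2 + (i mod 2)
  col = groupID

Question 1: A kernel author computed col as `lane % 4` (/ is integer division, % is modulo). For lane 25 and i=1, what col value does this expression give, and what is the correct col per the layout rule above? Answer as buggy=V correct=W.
`lane % 4`[25,1]->1
lane 25: g=6 (25/4), t=1 (25%4)
i=1: r=1*2+1=3, c=g=6
col: 1 vs 6

buggy=1 correct=6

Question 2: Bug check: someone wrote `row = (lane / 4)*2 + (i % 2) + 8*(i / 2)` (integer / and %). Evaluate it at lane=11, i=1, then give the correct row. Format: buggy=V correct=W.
`(lane / 4)*2 + (i % 2) + 8*(i / 2)`[11,1]→5
lane 11: G=2 (11/4), T=3 (11%4)
i=1: r=3*2+1=7, c=G=2
row: 5 vs 7

buggy=5 correct=7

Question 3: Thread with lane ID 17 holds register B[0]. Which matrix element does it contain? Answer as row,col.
lane 17: gid=4 (17/4), tid=1 (17%4)
i=0: r=1*2+0=2, c=gid=4

2,4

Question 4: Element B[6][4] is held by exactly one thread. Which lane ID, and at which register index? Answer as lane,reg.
19,0

c=4→G=4  r=6→T=3,p=0
L=4*4+3=19  i=0=0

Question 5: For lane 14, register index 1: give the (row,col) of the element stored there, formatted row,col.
5,3

lane 14⇒14/4=3, 14 mod 4=2
i=1  r:2·2+1⇒5  c:3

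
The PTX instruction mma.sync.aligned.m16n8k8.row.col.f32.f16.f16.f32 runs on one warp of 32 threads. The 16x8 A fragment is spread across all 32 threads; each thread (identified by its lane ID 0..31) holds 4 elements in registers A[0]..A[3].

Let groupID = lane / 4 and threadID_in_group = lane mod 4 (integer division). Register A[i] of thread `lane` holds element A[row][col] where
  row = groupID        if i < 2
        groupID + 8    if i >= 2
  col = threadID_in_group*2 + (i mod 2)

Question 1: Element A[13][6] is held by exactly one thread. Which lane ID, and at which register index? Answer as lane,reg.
23,2

r=13->g=5,rb=1  c=6->t=3,b0=0
L=5*4+3=23  i=1*2+0=2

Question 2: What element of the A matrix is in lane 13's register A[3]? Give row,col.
lane 13: gr=3 (13/4), th=1 (13%4)
i=3: r=3+8=11, c=1*2+1=3

11,3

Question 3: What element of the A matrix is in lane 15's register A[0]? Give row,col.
3,6

L=15->gid=15>>2=3, tid=15&3=3
[0]->row 3+0=3  col 3·2+0=6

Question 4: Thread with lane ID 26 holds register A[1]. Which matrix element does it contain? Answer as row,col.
6,5

lane 26=>26/4=6, 26 mod 4=2
i=1  r:6+0=>6  c:2·2+1=>5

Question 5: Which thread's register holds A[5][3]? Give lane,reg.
21,1

r: 5->gid=5,r8=0  c: 3->tid=1,i&1=1
L=5*4+1=21  i=0*2+1=1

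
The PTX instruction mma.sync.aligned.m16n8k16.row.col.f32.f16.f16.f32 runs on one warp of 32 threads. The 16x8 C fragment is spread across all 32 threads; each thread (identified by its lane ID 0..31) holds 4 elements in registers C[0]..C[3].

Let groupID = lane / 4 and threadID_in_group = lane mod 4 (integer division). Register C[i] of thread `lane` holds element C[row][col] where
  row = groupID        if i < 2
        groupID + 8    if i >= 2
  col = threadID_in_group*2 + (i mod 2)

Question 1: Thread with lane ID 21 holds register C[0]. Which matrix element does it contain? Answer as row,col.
L=21->gid=21>>2=5, tid=21&3=1
[0]->row 5+0=5  col 1·2+0=2

5,2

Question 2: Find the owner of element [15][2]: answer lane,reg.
r=15⇒gr=7,Rb=1  c=2⇒th=1,odd=0
L=7*4+1=29  i=1*2+0=2

29,2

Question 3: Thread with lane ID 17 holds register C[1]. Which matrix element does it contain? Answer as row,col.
lane 17⇒17/4=4, 17 mod 4=1
i=1  r:4+0⇒4  c:2·1+1⇒3

4,3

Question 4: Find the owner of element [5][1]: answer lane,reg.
20,1

r=5⇒gr=5,Rb=0  c=1⇒th=0,odd=1
L=5*4+0=20  i=0*2+1=1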